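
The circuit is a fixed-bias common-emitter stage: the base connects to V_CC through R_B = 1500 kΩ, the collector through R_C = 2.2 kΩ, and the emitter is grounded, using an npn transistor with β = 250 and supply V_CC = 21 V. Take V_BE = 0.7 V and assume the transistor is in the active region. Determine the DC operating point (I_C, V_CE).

I_C ≈ 3.4 mA, V_CE ≈ 14 V

Base loop: V_CC = I_B·R_B + V_BE, so I_B = (21 − 0.7)/1500 kΩ = 0.0135 mA.
In the active region I_C = β·I_B = 250 × 0.0135 = 3.38 mA.
Collector loop: V_CE = V_CC − I_C·R_C = 21 − 3.38×2.2 = 13.6 V.
Since V_CE = 13.6 V > V_CE(sat) ≈ 0.2 V, the transistor is in the active region as assumed.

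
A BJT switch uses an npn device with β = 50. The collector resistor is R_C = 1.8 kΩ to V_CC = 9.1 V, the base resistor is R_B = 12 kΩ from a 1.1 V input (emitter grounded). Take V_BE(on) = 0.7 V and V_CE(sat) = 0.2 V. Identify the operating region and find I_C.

Assume active. Base-emitter loop: I_B = (V_BB − V_BE)/R_B = (1.1 − 0.7)/12 = 0.0333 mA.
I_C = β·I_B = 50×0.0333 = 1.67 mA.
V_CE = V_CC − I_C·R_C = 9.1 − 1.67×1.8 = 6.1 V > V_CE(sat), so the active-region assumption holds.

active; I_C ≈ 1.7 mA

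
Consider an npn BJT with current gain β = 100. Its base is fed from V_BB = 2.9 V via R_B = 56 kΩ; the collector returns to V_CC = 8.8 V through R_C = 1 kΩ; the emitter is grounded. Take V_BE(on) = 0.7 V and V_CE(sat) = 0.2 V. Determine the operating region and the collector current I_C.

active; I_C ≈ 3.9 mA

Assume active. Base-emitter loop: I_B = (V_BB − V_BE)/R_B = (2.9 − 0.7)/56 = 0.0393 mA.
I_C = β·I_B = 100×0.0393 = 3.93 mA.
V_CE = V_CC − I_C·R_C = 8.8 − 3.93×1 = 4.87 V > V_CE(sat), so the active-region assumption holds.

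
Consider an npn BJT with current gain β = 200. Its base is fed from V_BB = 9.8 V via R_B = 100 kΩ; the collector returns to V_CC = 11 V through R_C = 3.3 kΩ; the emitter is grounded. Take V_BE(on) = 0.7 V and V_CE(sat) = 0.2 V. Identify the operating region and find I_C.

Assume active: I_B = (9.8 − 0.7)/100 = 0.091 mA, giving I_C = β·I_B = 18.2 mA.
But then V_CE = 11 − 18.2×3.3 = -49.1 V < V_CE(sat) = 0.2 V — impossible in the active region.
So the transistor is saturated. With V_CE = 0.2 V, I_C = (V_CC − 0.2)/R_C = 10.8/3.3 = 3.27 mA.
Check: β·I_B = 18.2 mA > I_C = 3.27 mA, confirming saturation.

saturation; I_C ≈ 3.3 mA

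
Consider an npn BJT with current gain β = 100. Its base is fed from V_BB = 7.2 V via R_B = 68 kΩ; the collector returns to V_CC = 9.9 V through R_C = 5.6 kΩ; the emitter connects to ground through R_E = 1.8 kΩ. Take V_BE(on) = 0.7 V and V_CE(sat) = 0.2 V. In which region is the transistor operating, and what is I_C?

saturation; I_C ≈ 1.3 mA

Assume active: I_B = (7.2 − 0.7)/(68 + 101×1.8) = 0.026 mA, I_C = β·I_B = 2.6 mA.
Then V_CE = 9.9 − 2.6×5.6 − 2.63×1.8 = -9.4 V < 0.2 V — the active assumption fails.
Re-solve with V_CE = 0.2 V. KCL at the emitter: V_E/R_E = (V_BB−0.7−V_E)/R_B + (V_CC−0.2−V_E)/R_C, giving V_E = 2.44 V.
I_C = (V_CC − 0.2 − V_E)/R_C = (9.7 − 2.44)/5.6 = 1.3 mA.
Check: I_B = (6.5 − 2.44)/68 = 0.0597 mA, and β·I_B = 5.97 mA > I_C, confirming saturation.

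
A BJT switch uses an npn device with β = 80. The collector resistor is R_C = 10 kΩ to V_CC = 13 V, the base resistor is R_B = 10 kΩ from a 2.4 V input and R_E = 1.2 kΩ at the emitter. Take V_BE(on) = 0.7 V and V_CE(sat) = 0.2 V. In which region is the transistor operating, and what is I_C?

Assume active: I_B = (2.4 − 0.7)/(10 + 81×1.2) = 0.0159 mA, I_C = β·I_B = 1.27 mA.
Then V_CE = 13 − 1.27×10 − 1.28×1.2 = -1.23 V < 0.2 V — the active assumption fails.
Re-solve with V_CE = 0.2 V. KCL at the emitter: V_E/R_E = (V_BB−0.7−V_E)/R_B + (V_CC−0.2−V_E)/R_C, giving V_E = 1.4 V.
I_C = (V_CC − 0.2 − V_E)/R_C = (12.8 − 1.4)/10 = 1.14 mA.
Check: I_B = (1.7 − 1.4)/10 = 0.0297 mA, and β·I_B = 2.37 mA > I_C, confirming saturation.

saturation; I_C ≈ 1.1 mA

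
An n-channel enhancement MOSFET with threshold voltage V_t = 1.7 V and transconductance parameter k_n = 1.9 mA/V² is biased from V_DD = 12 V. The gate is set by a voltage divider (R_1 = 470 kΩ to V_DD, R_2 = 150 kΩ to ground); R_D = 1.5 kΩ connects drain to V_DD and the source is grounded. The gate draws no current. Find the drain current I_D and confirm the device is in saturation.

I_D ≈ 1.4 mA

V_G = V_DD·R_2/(R_1+R_2) = 12×150/620 = 2.9 V. With the source grounded, V_GS = V_G = 2.9 V.
Assume saturation: I_D = (k_n/2)(V_GS − V_t)² = (1.9/2)×(2.9 − 1.7)² = 0.95×1.2² = 1.38 mA.
V_DS = V_DD − I_D·R_D = 12 − 1.38×1.5 = 9.94 V.
Saturation requires V_DS ≥ V_GS − V_t = 1.2 V; 9.94 ≥ 1.2 ✓.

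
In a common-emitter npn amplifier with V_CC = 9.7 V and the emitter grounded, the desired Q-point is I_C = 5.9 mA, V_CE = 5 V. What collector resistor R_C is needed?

Collector loop: V_CC = I_C·R_C + V_CE.
R_C = (V_CC − V_CE)/I_C = (9.7 − 5)/5.9 = 0.797 kΩ.

R_C ≈ 0.8 kΩ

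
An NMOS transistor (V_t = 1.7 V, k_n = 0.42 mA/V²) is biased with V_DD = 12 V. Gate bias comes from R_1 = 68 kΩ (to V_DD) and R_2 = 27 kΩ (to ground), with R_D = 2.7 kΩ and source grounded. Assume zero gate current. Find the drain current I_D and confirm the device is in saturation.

I_D ≈ 0.61 mA

V_G = V_DD·R_2/(R_1+R_2) = 12×27/95 = 3.41 V. With the source grounded, V_GS = V_G = 3.41 V.
Assume saturation: I_D = (k_n/2)(V_GS − V_t)² = (0.42/2)×(3.41 − 1.7)² = 0.21×1.71² = 0.614 mA.
V_DS = V_DD − I_D·R_D = 12 − 0.614×2.7 = 10.3 V.
Saturation requires V_DS ≥ V_GS − V_t = 1.71 V; 10.3 ≥ 1.71 ✓.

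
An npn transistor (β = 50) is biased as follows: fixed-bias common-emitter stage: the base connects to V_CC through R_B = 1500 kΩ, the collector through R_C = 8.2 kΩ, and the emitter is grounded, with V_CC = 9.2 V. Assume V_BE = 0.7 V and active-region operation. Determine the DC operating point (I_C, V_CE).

Base loop: V_CC = I_B·R_B + V_BE, so I_B = (9.2 − 0.7)/1500 kΩ = 0.00567 mA.
In the active region I_C = β·I_B = 50 × 0.00567 = 0.283 mA.
Collector loop: V_CE = V_CC − I_C·R_C = 9.2 − 0.283×8.2 = 6.88 V.
Since V_CE = 6.88 V > V_CE(sat) ≈ 0.2 V, the transistor is in the active region as assumed.

I_C ≈ 0.28 mA, V_CE ≈ 6.9 V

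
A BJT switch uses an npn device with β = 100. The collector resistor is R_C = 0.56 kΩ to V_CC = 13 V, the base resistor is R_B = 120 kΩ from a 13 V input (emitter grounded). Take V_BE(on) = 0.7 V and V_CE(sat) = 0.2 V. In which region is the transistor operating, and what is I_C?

active; I_C ≈ 10 mA

Assume active. Base-emitter loop: I_B = (V_BB − V_BE)/R_B = (13 − 0.7)/120 = 0.103 mA.
I_C = β·I_B = 100×0.103 = 10.2 mA.
V_CE = V_CC − I_C·R_C = 13 − 10.2×0.56 = 7.26 V > V_CE(sat), so the active-region assumption holds.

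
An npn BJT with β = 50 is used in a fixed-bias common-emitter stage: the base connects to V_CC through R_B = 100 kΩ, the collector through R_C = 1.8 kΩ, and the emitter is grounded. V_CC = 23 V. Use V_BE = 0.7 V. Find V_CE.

V_CE ≈ 2.9 V

Base loop: V_CC = I_B·R_B + V_BE, so I_B = (23 − 0.7)/100 kΩ = 0.223 mA.
In the active region I_C = β·I_B = 50 × 0.223 = 11.2 mA.
Collector loop: V_CE = V_CC − I_C·R_C = 23 − 11.2×1.8 = 2.93 V.
Since V_CE = 2.93 V > V_CE(sat) ≈ 0.2 V, the transistor is in the active region as assumed.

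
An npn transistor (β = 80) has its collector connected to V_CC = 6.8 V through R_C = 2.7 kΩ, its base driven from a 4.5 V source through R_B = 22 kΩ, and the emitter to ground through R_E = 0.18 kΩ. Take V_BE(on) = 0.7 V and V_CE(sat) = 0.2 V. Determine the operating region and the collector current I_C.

saturation; I_C ≈ 2.3 mA

Assume active: I_B = (4.5 − 0.7)/(22 + 81×0.18) = 0.104 mA, I_C = β·I_B = 8.31 mA.
Then V_CE = 6.8 − 8.31×2.7 − 8.41×0.18 = -17.2 V < 0.2 V — the active assumption fails.
Re-solve with V_CE = 0.2 V. KCL at the emitter: V_E/R_E = (V_BB−0.7−V_E)/R_B + (V_CC−0.2−V_E)/R_C, giving V_E = 0.438 V.
I_C = (V_CC − 0.2 − V_E)/R_C = (6.6 − 0.438)/2.7 = 2.28 mA.
Check: I_B = (3.8 − 0.438)/22 = 0.153 mA, and β·I_B = 12.2 mA > I_C, confirming saturation.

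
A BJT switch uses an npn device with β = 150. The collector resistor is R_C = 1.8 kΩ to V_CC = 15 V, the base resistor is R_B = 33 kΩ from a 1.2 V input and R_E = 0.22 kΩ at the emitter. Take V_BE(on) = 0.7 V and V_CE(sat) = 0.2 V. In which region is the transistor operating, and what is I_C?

active; I_C ≈ 1.1 mA

Assume active. Base-emitter loop: I_B = (V_BB − V_BE)/(R_B + (β+1)R_E) = (1.2 − 0.7)/(33 + 151×0.22) = 0.00755 mA.
I_C = β·I_B = 150×0.00755 = 1.13 mA.
V_CE = V_CC − I_C·R_C − I_E·R_E = 15 − 1.13×1.8 − 1.14×0.22 = 12.7 V > V_CE(sat), so the active-region assumption holds.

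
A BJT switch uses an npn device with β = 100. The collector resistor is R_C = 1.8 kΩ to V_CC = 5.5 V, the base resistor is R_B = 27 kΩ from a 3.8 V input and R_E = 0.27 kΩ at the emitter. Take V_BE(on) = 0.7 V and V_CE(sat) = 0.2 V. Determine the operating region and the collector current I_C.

saturation; I_C ≈ 2.5 mA

Assume active: I_B = (3.8 − 0.7)/(27 + 101×0.27) = 0.0571 mA, I_C = β·I_B = 5.71 mA.
Then V_CE = 5.5 − 5.71×1.8 − 5.77×0.27 = -6.34 V < 0.2 V — the active assumption fails.
Re-solve with V_CE = 0.2 V. KCL at the emitter: V_E/R_E = (V_BB−0.7−V_E)/R_B + (V_CC−0.2−V_E)/R_C, giving V_E = 0.712 V.
I_C = (V_CC − 0.2 − V_E)/R_C = (5.3 − 0.712)/1.8 = 2.55 mA.
Check: I_B = (3.1 − 0.712)/27 = 0.0884 mA, and β·I_B = 8.84 mA > I_C, confirming saturation.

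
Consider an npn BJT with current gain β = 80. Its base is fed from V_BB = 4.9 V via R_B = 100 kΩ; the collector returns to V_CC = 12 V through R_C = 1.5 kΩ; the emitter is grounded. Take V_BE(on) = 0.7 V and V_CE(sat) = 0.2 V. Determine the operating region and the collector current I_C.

Assume active. Base-emitter loop: I_B = (V_BB − V_BE)/R_B = (4.9 − 0.7)/100 = 0.042 mA.
I_C = β·I_B = 80×0.042 = 3.36 mA.
V_CE = V_CC − I_C·R_C = 12 − 3.36×1.5 = 6.96 V > V_CE(sat), so the active-region assumption holds.

active; I_C ≈ 3.4 mA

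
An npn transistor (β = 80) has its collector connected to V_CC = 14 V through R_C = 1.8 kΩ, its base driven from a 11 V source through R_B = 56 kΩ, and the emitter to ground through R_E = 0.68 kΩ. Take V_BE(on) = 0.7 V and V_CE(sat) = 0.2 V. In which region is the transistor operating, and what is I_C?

Assume active: I_B = (11 − 0.7)/(56 + 81×0.68) = 0.0927 mA, I_C = β·I_B = 7.42 mA.
Then V_CE = 14 − 7.42×1.8 − 7.51×0.68 = -4.46 V < 0.2 V — the active assumption fails.
Re-solve with V_CE = 0.2 V. KCL at the emitter: V_E/R_E = (V_BB−0.7−V_E)/R_B + (V_CC−0.2−V_E)/R_C, giving V_E = 3.84 V.
I_C = (V_CC − 0.2 − V_E)/R_C = (13.8 − 3.84)/1.8 = 5.53 mA.
Check: I_B = (10.3 − 3.84)/56 = 0.115 mA, and β·I_B = 9.23 mA > I_C, confirming saturation.

saturation; I_C ≈ 5.5 mA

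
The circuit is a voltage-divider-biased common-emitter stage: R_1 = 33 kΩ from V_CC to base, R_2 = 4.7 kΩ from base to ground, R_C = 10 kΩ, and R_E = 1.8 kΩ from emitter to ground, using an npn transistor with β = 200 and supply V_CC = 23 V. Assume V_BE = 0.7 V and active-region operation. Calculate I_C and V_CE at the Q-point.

I_C ≈ 1.2 mA, V_CE ≈ 9 V

Thevenize the base divider: V_Th = V_CC·R_2/(R_1+R_2) = 23×4.7/37.7 = 2.87 V, R_Th = R_1‖R_2 = 4.11 kΩ.
Base-emitter loop: V_Th = I_B·R_Th + V_BE + (β+1)I_B·R_E, so I_B = (2.87 − 0.7) / (4.11 + 201×1.8) = 0.00592 mA.
I_C = β·I_B = 200×0.00592 = 1.18 mA, and I_E = (β+1)I_B = 1.19 mA.
V_CE = V_CC − I_C·R_C − I_E·R_E = 23 − 1.18×10 − 1.19×1.8 = 9.01 V.
V_CE = 9.01 V > 0.2 V confirms active-region operation.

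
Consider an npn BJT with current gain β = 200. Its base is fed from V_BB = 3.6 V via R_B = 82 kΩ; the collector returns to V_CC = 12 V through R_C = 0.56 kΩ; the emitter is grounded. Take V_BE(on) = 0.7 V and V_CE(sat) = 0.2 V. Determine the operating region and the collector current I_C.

Assume active. Base-emitter loop: I_B = (V_BB − V_BE)/R_B = (3.6 − 0.7)/82 = 0.0354 mA.
I_C = β·I_B = 200×0.0354 = 7.07 mA.
V_CE = V_CC − I_C·R_C = 12 − 7.07×0.56 = 8.04 V > V_CE(sat), so the active-region assumption holds.

active; I_C ≈ 7.1 mA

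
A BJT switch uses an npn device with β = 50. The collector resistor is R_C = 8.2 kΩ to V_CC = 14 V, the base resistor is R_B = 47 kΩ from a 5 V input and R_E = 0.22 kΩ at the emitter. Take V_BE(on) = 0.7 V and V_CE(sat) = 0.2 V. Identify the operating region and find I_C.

saturation; I_C ≈ 1.6 mA

Assume active: I_B = (5 − 0.7)/(47 + 51×0.22) = 0.0739 mA, I_C = β·I_B = 3.69 mA.
Then V_CE = 14 − 3.69×8.2 − 3.77×0.22 = -17.1 V < 0.2 V — the active assumption fails.
Re-solve with V_CE = 0.2 V. KCL at the emitter: V_E/R_E = (V_BB−0.7−V_E)/R_B + (V_CC−0.2−V_E)/R_C, giving V_E = 0.378 V.
I_C = (V_CC − 0.2 − V_E)/R_C = (13.8 − 0.378)/8.2 = 1.64 mA.
Check: I_B = (4.3 − 0.378)/47 = 0.0834 mA, and β·I_B = 4.17 mA > I_C, confirming saturation.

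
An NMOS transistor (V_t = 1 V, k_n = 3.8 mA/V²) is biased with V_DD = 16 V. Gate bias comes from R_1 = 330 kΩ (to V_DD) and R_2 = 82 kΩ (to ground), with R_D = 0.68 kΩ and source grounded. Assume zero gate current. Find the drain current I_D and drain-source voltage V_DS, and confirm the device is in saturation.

V_G = V_DD·R_2/(R_1+R_2) = 16×82/412 = 3.18 V. With the source grounded, V_GS = V_G = 3.18 V.
Assume saturation: I_D = (k_n/2)(V_GS − V_t)² = (3.8/2)×(3.18 − 1)² = 1.9×2.18² = 9.07 mA.
V_DS = V_DD − I_D·R_D = 16 − 9.07×0.68 = 9.83 V.
Saturation requires V_DS ≥ V_GS − V_t = 2.18 V; 9.83 ≥ 2.18 ✓.

I_D ≈ 9.1 mA, V_DS ≈ 9.8 V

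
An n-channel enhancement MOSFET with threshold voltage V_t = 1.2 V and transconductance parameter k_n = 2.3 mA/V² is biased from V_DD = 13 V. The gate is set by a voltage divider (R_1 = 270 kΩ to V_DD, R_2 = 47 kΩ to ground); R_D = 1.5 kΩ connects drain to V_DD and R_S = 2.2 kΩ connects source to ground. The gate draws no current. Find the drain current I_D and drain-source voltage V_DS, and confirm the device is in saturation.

V_G = V_DD·R_2/(R_1+R_2) = 13×47/317 = 1.93 V.
Assume saturation: I_D = (k_n/2)(V_GS − V_t)² with V_GS = V_G − I_D·R_S = 1.93 − 2.2·I_D.
Substituting gives 5.57·I_D² − 4.68·I_D + 0.609 = 0, with roots I_D = 0.161 or 0.68 mA.
The root I_D = 0.68 mA gives V_GS = 0.431 V ≤ V_t, so take I_D = 0.161 mA.
Then V_GS = 1.57 V and V_DS = V_DD − I_D(R_D+R_S) = 13 − 0.161×3.7 = 12.4 V.
Saturation requires V_DS ≥ V_GS − V_t = 0.374 V; 12.4 ≥ 0.374 ✓.

I_D ≈ 0.16 mA, V_DS ≈ 12 V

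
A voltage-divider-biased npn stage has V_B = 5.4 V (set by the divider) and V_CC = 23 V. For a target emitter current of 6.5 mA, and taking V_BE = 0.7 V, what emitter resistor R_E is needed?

R_E ≈ 0.72 kΩ

V_E = V_B − V_BE = 5.4 − 0.7 = 4.7 V.
R_E = V_E / I_E = 4.7 / 6.5 = 0.723 kΩ.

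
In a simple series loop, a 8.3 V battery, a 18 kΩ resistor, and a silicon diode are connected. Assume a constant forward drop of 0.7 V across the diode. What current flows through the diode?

I ≈ 0.42 mA

KVL around the loop: 8.3 = V_D + I·R = 0.7 + I × 18 kΩ.
So I = (8.3 − 0.7) / 18 kΩ = 7.6 / 18 = 0.422 mA.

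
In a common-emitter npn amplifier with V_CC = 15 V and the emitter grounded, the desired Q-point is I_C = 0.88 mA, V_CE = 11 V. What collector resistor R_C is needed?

Collector loop: V_CC = I_C·R_C + V_CE.
R_C = (V_CC − V_CE)/I_C = (15 − 11)/0.88 = 4.55 kΩ.

R_C ≈ 4.5 kΩ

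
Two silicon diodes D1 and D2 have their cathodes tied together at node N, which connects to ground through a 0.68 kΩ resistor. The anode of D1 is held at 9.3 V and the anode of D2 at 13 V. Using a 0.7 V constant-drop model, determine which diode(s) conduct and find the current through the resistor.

Only D2 conducts; I_R ≈ 18 mA

Assume both conduct. Then node N would need to be at both 9.3−0.7 = 8.6 V and 13−0.7 = 12.3 V, which is impossible.
Assume only D2 conducts: V_N = 13 − 0.7 = 12.3 V, so I_R = 12.3/0.68 = 18.1 mA.
Check D1: its anode-to-cathode voltage is 9.3 − 12.3 = -3 V < 0.7 V, so it is off. The assumption is consistent.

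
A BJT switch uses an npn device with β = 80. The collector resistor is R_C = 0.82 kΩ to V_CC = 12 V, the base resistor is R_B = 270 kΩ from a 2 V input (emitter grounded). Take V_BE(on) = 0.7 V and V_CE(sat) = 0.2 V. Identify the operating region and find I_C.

active; I_C ≈ 0.39 mA

Assume active. Base-emitter loop: I_B = (V_BB − V_BE)/R_B = (2 − 0.7)/270 = 0.00481 mA.
I_C = β·I_B = 80×0.00481 = 0.385 mA.
V_CE = V_CC − I_C·R_C = 12 − 0.385×0.82 = 11.7 V > V_CE(sat), so the active-region assumption holds.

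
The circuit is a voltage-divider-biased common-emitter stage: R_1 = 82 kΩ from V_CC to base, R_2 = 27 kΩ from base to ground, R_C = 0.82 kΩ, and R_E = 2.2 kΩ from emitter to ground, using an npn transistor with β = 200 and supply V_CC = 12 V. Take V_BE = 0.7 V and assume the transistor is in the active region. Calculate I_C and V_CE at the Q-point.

Thevenize the base divider: V_Th = V_CC·R_2/(R_1+R_2) = 12×27/109 = 2.97 V, R_Th = R_1‖R_2 = 20.3 kΩ.
Base-emitter loop: V_Th = I_B·R_Th + V_BE + (β+1)I_B·R_E, so I_B = (2.97 − 0.7) / (20.3 + 201×2.2) = 0.00491 mA.
I_C = β·I_B = 200×0.00491 = 0.983 mA, and I_E = (β+1)I_B = 0.988 mA.
V_CE = V_CC − I_C·R_C − I_E·R_E = 12 − 0.983×0.82 − 0.988×2.2 = 9.02 V.
V_CE = 9.02 V > 0.2 V confirms active-region operation.

I_C ≈ 0.98 mA, V_CE ≈ 9 V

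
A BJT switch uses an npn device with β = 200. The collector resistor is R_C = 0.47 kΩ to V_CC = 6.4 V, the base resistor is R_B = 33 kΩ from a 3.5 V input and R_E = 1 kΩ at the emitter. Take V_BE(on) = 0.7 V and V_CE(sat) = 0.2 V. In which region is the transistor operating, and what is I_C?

active; I_C ≈ 2.4 mA

Assume active. Base-emitter loop: I_B = (V_BB − V_BE)/(R_B + (β+1)R_E) = (3.5 − 0.7)/(33 + 201×1) = 0.012 mA.
I_C = β·I_B = 200×0.012 = 2.39 mA.
V_CE = V_CC − I_C·R_C − I_E·R_E = 6.4 − 2.39×0.47 − 2.41×1 = 2.87 V > V_CE(sat), so the active-region assumption holds.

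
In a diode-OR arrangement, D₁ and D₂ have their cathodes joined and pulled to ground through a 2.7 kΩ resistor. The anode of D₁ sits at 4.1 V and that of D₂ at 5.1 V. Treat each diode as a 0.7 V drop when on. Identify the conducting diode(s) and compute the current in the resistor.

Assume both conduct. Then node N would need to be at both 4.1−0.7 = 3.4 V and 5.1−0.7 = 4.4 V, which is impossible.
Assume only D₂ conducts: V_N = 5.1 − 0.7 = 4.4 V, so I_R = 4.4/2.7 = 1.63 mA.
Check D₁: its anode-to-cathode voltage is 4.1 − 4.4 = -0.3 V < 0.7 V, so it is off. The assumption is consistent.

Only D₂ conducts; I_R ≈ 1.6 mA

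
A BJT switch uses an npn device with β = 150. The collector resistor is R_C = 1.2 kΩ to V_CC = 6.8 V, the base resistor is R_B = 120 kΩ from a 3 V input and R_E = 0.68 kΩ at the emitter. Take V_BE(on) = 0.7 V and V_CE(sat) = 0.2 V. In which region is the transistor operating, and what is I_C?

Assume active. Base-emitter loop: I_B = (V_BB − V_BE)/(R_B + (β+1)R_E) = (3 − 0.7)/(120 + 151×0.68) = 0.0103 mA.
I_C = β·I_B = 150×0.0103 = 1.55 mA.
V_CE = V_CC − I_C·R_C − I_E·R_E = 6.8 − 1.55×1.2 − 1.56×0.68 = 3.88 V > V_CE(sat), so the active-region assumption holds.

active; I_C ≈ 1.5 mA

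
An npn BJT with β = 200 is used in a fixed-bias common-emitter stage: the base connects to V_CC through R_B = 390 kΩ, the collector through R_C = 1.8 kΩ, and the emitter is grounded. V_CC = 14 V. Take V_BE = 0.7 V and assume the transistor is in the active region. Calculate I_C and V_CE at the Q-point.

I_C ≈ 6.8 mA, V_CE ≈ 1.7 V

Base loop: V_CC = I_B·R_B + V_BE, so I_B = (14 − 0.7)/390 kΩ = 0.0341 mA.
In the active region I_C = β·I_B = 200 × 0.0341 = 6.82 mA.
Collector loop: V_CE = V_CC − I_C·R_C = 14 − 6.82×1.8 = 1.72 V.
Since V_CE = 1.72 V > V_CE(sat) ≈ 0.2 V, the transistor is in the active region as assumed.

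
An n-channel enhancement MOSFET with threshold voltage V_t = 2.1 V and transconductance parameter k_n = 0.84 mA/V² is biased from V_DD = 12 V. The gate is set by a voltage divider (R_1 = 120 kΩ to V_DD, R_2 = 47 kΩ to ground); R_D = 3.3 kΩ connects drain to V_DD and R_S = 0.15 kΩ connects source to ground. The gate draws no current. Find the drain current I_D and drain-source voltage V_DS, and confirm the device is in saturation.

V_G = V_DD·R_2/(R_1+R_2) = 12×47/167 = 3.38 V.
Assume saturation: I_D = (k_n/2)(V_GS − V_t)² with V_GS = V_G − I_D·R_S = 3.38 − 0.15·I_D.
Substituting gives 0.00945·I_D² − 1.16·I_D + 0.685 = 0, with roots I_D = 0.593 or 122 mA.
The root I_D = 122 mA gives V_GS = -15 V ≤ V_t, so take I_D = 0.593 mA.
Then V_GS = 3.29 V and V_DS = V_DD − I_D(R_D+R_S) = 12 − 0.593×3.45 = 9.95 V.
Saturation requires V_DS ≥ V_GS − V_t = 1.19 V; 9.95 ≥ 1.19 ✓.

I_D ≈ 0.59 mA, V_DS ≈ 10 V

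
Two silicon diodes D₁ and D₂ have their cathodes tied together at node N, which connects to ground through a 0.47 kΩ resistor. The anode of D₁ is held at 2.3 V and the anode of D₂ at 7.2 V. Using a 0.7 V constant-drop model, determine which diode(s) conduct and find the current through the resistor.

Only D₂ conducts; I_R ≈ 14 mA

Assume both conduct. Then node N would need to be at both 2.3−0.7 = 1.6 V and 7.2−0.7 = 6.5 V, which is impossible.
Assume only D₂ conducts: V_N = 7.2 − 0.7 = 6.5 V, so I_R = 6.5/0.47 = 13.8 mA.
Check D₁: its anode-to-cathode voltage is 2.3 − 6.5 = -4.2 V < 0.7 V, so it is off. The assumption is consistent.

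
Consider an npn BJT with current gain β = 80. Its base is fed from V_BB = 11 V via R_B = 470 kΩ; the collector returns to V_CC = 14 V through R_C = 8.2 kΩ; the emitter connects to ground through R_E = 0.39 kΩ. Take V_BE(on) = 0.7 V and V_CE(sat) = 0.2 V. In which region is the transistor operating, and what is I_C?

Assume active: I_B = (11 − 0.7)/(470 + 81×0.39) = 0.0205 mA, I_C = β·I_B = 1.64 mA.
Then V_CE = 14 − 1.64×8.2 − 1.66×0.39 = -0.119 V < 0.2 V — the active assumption fails.
Re-solve with V_CE = 0.2 V. KCL at the emitter: V_E/R_E = (V_BB−0.7−V_E)/R_B + (V_CC−0.2−V_E)/R_C, giving V_E = 0.634 V.
I_C = (V_CC − 0.2 − V_E)/R_C = (13.8 − 0.634)/8.2 = 1.61 mA.
Check: I_B = (10.3 − 0.634)/470 = 0.0206 mA, and β·I_B = 1.65 mA > I_C, confirming saturation.

saturation; I_C ≈ 1.6 mA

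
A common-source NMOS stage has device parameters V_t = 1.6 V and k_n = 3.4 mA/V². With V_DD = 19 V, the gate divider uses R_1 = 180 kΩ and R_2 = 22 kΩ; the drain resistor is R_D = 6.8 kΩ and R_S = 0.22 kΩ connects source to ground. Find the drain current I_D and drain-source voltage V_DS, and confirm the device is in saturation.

V_G = V_DD·R_2/(R_1+R_2) = 19×22/202 = 2.07 V.
Assume saturation: I_D = (k_n/2)(V_GS − V_t)² with V_GS = V_G − I_D·R_S = 2.07 − 0.22·I_D.
Substituting gives 0.0823·I_D² − 1.35·I_D + 0.374 = 0, with roots I_D = 0.282 or 16.1 mA.
The root I_D = 16.1 mA gives V_GS = -1.48 V ≤ V_t, so take I_D = 0.282 mA.
Then V_GS = 2.01 V and V_DS = V_DD − I_D(R_D+R_S) = 19 − 0.282×7.02 = 17 V.
Saturation requires V_DS ≥ V_GS − V_t = 0.407 V; 17 ≥ 0.407 ✓.

I_D ≈ 0.28 mA, V_DS ≈ 17 V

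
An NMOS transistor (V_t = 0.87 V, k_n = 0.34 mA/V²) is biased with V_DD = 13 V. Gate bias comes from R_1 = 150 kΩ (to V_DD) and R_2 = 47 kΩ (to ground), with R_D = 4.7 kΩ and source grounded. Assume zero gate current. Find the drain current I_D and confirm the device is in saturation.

I_D ≈ 0.85 mA

V_G = V_DD·R_2/(R_1+R_2) = 13×47/197 = 3.1 V. With the source grounded, V_GS = V_G = 3.1 V.
Assume saturation: I_D = (k_n/2)(V_GS − V_t)² = (0.34/2)×(3.1 − 0.87)² = 0.17×2.23² = 0.847 mA.
V_DS = V_DD − I_D·R_D = 13 − 0.847×4.7 = 9.02 V.
Saturation requires V_DS ≥ V_GS − V_t = 2.23 V; 9.02 ≥ 2.23 ✓.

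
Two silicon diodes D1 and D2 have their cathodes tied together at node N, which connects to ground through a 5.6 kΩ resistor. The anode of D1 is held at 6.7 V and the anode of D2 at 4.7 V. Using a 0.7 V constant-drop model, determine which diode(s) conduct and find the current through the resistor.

Assume both conduct. Then node N would need to be at both 6.7−0.7 = 6 V and 4.7−0.7 = 4 V, which is impossible.
Assume only D1 conducts: V_N = 6.7 − 0.7 = 6 V, so I_R = 6/5.6 = 1.07 mA.
Check D2: its anode-to-cathode voltage is 4.7 − 6 = -1.3 V < 0.7 V, so it is off. The assumption is consistent.

Only D1 conducts; I_R ≈ 1.1 mA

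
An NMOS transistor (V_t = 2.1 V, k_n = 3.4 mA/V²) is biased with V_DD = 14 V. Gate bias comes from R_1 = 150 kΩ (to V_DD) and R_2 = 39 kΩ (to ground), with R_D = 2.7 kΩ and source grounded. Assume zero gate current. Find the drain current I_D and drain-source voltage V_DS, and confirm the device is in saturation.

I_D ≈ 1.1 mA, V_DS ≈ 11 V

V_G = V_DD·R_2/(R_1+R_2) = 14×39/189 = 2.89 V. With the source grounded, V_GS = V_G = 2.89 V.
Assume saturation: I_D = (k_n/2)(V_GS − V_t)² = (3.4/2)×(2.89 − 2.1)² = 1.7×0.789² = 1.06 mA.
V_DS = V_DD − I_D·R_D = 14 − 1.06×2.7 = 11.1 V.
Saturation requires V_DS ≥ V_GS − V_t = 0.789 V; 11.1 ≥ 0.789 ✓.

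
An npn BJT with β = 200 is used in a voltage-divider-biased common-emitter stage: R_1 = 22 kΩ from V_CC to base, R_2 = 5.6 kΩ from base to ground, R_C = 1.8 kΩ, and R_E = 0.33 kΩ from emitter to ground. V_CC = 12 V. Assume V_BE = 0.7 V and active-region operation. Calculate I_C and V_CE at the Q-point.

I_C ≈ 4.9 mA, V_CE ≈ 1.6 V

Thevenize the base divider: V_Th = V_CC·R_2/(R_1+R_2) = 12×5.6/27.6 = 2.43 V, R_Th = R_1‖R_2 = 4.46 kΩ.
Base-emitter loop: V_Th = I_B·R_Th + V_BE + (β+1)I_B·R_E, so I_B = (2.43 − 0.7) / (4.46 + 201×0.33) = 0.0245 mA.
I_C = β·I_B = 200×0.0245 = 4.9 mA, and I_E = (β+1)I_B = 4.93 mA.
V_CE = V_CC − I_C·R_C − I_E·R_E = 12 − 4.9×1.8 − 4.93×0.33 = 1.55 V.
V_CE = 1.55 V > 0.2 V confirms active-region operation.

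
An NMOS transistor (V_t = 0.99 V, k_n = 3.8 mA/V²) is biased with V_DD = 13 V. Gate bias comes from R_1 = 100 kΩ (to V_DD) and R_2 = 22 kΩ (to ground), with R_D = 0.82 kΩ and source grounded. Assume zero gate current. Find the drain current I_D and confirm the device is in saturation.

I_D ≈ 3.5 mA

V_G = V_DD·R_2/(R_1+R_2) = 13×22/122 = 2.34 V. With the source grounded, V_GS = V_G = 2.34 V.
Assume saturation: I_D = (k_n/2)(V_GS − V_t)² = (3.8/2)×(2.34 − 0.99)² = 1.9×1.35² = 3.48 mA.
V_DS = V_DD − I_D·R_D = 13 − 3.48×0.82 = 10.1 V.
Saturation requires V_DS ≥ V_GS − V_t = 1.35 V; 10.1 ≥ 1.35 ✓.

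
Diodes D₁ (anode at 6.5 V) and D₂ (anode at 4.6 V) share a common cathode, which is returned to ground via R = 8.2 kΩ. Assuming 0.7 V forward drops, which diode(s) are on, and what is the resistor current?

Only D₁ conducts; I_R ≈ 0.71 mA

Assume both conduct. Then node N would need to be at both 6.5−0.7 = 5.8 V and 4.6−0.7 = 3.9 V, which is impossible.
Assume only D₁ conducts: V_N = 6.5 − 0.7 = 5.8 V, so I_R = 5.8/8.2 = 0.707 mA.
Check D₂: its anode-to-cathode voltage is 4.6 − 5.8 = -1.2 V < 0.7 V, so it is off. The assumption is consistent.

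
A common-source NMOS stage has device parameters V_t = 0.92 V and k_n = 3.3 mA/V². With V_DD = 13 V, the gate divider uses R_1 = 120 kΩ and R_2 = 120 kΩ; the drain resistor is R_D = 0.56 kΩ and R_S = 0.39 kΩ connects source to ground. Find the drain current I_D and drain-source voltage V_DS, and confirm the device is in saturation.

I_D ≈ 8.5 mA, V_DS ≈ 4.9 V

V_G = V_DD·R_2/(R_1+R_2) = 13×120/240 = 6.5 V.
Assume saturation: I_D = (k_n/2)(V_GS − V_t)² with V_GS = V_G − I_D·R_S = 6.5 − 0.39·I_D.
Substituting gives 0.251·I_D² − 8.18·I_D + 51.4 = 0, with roots I_D = 8.49 or 24.1 mA.
The root I_D = 24.1 mA gives V_GS = -2.9 V ≤ V_t, so take I_D = 8.49 mA.
Then V_GS = 3.19 V and V_DS = V_DD − I_D(R_D+R_S) = 13 − 8.49×0.95 = 4.93 V.
Saturation requires V_DS ≥ V_GS − V_t = 2.27 V; 4.93 ≥ 2.27 ✓.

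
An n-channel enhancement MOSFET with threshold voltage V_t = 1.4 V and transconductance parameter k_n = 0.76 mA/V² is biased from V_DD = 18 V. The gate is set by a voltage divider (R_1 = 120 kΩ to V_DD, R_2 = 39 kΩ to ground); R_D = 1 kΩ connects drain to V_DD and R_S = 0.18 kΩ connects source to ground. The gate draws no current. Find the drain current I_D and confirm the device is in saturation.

V_G = V_DD·R_2/(R_1+R_2) = 18×39/159 = 4.42 V.
Assume saturation: I_D = (k_n/2)(V_GS − V_t)² with V_GS = V_G − I_D·R_S = 4.42 − 0.18·I_D.
Substituting gives 0.0123·I_D² − 1.41·I_D + 3.45 = 0, with roots I_D = 2.5 or 112 mA.
The root I_D = 112 mA gives V_GS = -15.8 V ≤ V_t, so take I_D = 2.5 mA.
Then V_GS = 3.97 V and V_DS = V_DD − I_D(R_D+R_S) = 18 − 2.5×1.18 = 15 V.
Saturation requires V_DS ≥ V_GS − V_t = 2.57 V; 15 ≥ 2.57 ✓.

I_D ≈ 2.5 mA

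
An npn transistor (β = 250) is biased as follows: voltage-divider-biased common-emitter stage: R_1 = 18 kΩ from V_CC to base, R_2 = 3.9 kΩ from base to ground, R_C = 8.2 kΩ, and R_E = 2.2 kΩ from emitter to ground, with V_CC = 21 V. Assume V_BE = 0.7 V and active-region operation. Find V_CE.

Thevenize the base divider: V_Th = V_CC·R_2/(R_1+R_2) = 21×3.9/21.9 = 3.74 V, R_Th = R_1‖R_2 = 3.21 kΩ.
Base-emitter loop: V_Th = I_B·R_Th + V_BE + (β+1)I_B·R_E, so I_B = (3.74 − 0.7) / (3.21 + 251×2.2) = 0.00547 mA.
I_C = β·I_B = 250×0.00547 = 1.37 mA, and I_E = (β+1)I_B = 1.37 mA.
V_CE = V_CC − I_C·R_C − I_E·R_E = 21 − 1.37×8.2 − 1.37×2.2 = 6.76 V.
V_CE = 6.76 V > 0.2 V confirms active-region operation.

V_CE ≈ 6.8 V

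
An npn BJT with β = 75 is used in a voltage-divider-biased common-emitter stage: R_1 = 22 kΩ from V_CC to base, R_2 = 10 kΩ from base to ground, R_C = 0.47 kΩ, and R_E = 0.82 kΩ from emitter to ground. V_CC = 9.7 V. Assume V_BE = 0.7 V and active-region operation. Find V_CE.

Thevenize the base divider: V_Th = V_CC·R_2/(R_1+R_2) = 9.7×10/32 = 3.03 V, R_Th = R_1‖R_2 = 6.88 kΩ.
Base-emitter loop: V_Th = I_B·R_Th + V_BE + (β+1)I_B·R_E, so I_B = (3.03 − 0.7) / (6.88 + 76×0.82) = 0.0337 mA.
I_C = β·I_B = 75×0.0337 = 2.53 mA, and I_E = (β+1)I_B = 2.56 mA.
V_CE = V_CC − I_C·R_C − I_E·R_E = 9.7 − 2.53×0.47 − 2.56×0.82 = 6.41 V.
V_CE = 6.41 V > 0.2 V confirms active-region operation.

V_CE ≈ 6.4 V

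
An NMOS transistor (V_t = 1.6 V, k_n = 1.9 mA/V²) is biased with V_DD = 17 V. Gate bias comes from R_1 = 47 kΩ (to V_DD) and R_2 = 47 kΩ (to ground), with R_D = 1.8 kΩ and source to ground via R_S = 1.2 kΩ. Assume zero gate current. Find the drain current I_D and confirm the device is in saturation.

V_G = V_DD·R_2/(R_1+R_2) = 17×47/94 = 8.5 V.
Assume saturation: I_D = (k_n/2)(V_GS − V_t)² with V_GS = V_G − I_D·R_S = 8.5 − 1.2·I_D.
Substituting gives 1.37·I_D² − 16.7·I_D + 45.2 = 0, with roots I_D = 4.03 or 8.2 mA.
The root I_D = 8.2 mA gives V_GS = -1.34 V ≤ V_t, so take I_D = 4.03 mA.
Then V_GS = 3.66 V and V_DS = V_DD − I_D(R_D+R_S) = 17 − 4.03×3 = 4.9 V.
Saturation requires V_DS ≥ V_GS − V_t = 2.06 V; 4.9 ≥ 2.06 ✓.

I_D ≈ 4 mA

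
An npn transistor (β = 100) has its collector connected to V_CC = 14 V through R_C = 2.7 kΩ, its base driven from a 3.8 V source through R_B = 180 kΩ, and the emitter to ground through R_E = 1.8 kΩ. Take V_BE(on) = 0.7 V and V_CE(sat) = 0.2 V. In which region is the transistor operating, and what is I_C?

active; I_C ≈ 0.86 mA

Assume active. Base-emitter loop: I_B = (V_BB − V_BE)/(R_B + (β+1)R_E) = (3.8 − 0.7)/(180 + 101×1.8) = 0.00857 mA.
I_C = β·I_B = 100×0.00857 = 0.857 mA.
V_CE = V_CC − I_C·R_C − I_E·R_E = 14 − 0.857×2.7 − 0.865×1.8 = 10.1 V > V_CE(sat), so the active-region assumption holds.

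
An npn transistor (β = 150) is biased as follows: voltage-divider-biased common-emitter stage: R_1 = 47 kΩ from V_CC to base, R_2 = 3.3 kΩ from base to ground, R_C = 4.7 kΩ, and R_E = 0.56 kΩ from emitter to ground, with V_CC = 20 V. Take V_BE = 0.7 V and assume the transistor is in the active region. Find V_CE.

V_CE ≈ 14 V

Thevenize the base divider: V_Th = V_CC·R_2/(R_1+R_2) = 20×3.3/50.3 = 1.31 V, R_Th = R_1‖R_2 = 3.08 kΩ.
Base-emitter loop: V_Th = I_B·R_Th + V_BE + (β+1)I_B·R_E, so I_B = (1.31 − 0.7) / (3.08 + 151×0.56) = 0.00698 mA.
I_C = β·I_B = 150×0.00698 = 1.05 mA, and I_E = (β+1)I_B = 1.05 mA.
V_CE = V_CC − I_C·R_C − I_E·R_E = 20 − 1.05×4.7 − 1.05×0.56 = 14.5 V.
V_CE = 14.5 V > 0.2 V confirms active-region operation.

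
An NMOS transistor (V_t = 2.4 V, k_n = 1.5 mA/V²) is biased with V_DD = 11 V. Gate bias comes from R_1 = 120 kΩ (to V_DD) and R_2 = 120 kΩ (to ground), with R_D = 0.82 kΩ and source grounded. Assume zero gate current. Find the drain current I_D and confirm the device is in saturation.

V_G = V_DD·R_2/(R_1+R_2) = 11×120/240 = 5.5 V. With the source grounded, V_GS = V_G = 5.5 V.
Assume saturation: I_D = (k_n/2)(V_GS − V_t)² = (1.5/2)×(5.5 − 2.4)² = 0.75×3.1² = 7.21 mA.
V_DS = V_DD − I_D·R_D = 11 − 7.21×0.82 = 5.09 V.
Saturation requires V_DS ≥ V_GS − V_t = 3.1 V; 5.09 ≥ 3.1 ✓.

I_D ≈ 7.2 mA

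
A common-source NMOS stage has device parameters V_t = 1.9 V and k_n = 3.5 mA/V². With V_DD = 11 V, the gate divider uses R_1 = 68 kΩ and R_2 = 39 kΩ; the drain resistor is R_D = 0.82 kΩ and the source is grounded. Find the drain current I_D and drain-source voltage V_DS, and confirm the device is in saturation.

V_G = V_DD·R_2/(R_1+R_2) = 11×39/107 = 4.01 V. With the source grounded, V_GS = V_G = 4.01 V.
Assume saturation: I_D = (k_n/2)(V_GS − V_t)² = (3.5/2)×(4.01 − 1.9)² = 1.75×2.11² = 7.79 mA.
V_DS = V_DD − I_D·R_D = 11 − 7.79×0.82 = 4.62 V.
Saturation requires V_DS ≥ V_GS − V_t = 2.11 V; 4.62 ≥ 2.11 ✓.

I_D ≈ 7.8 mA, V_DS ≈ 4.6 V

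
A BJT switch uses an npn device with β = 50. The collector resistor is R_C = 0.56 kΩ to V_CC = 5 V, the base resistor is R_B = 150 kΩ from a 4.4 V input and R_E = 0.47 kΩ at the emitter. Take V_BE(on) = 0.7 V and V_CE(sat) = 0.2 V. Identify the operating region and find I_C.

active; I_C ≈ 1.1 mA

Assume active. Base-emitter loop: I_B = (V_BB − V_BE)/(R_B + (β+1)R_E) = (4.4 − 0.7)/(150 + 51×0.47) = 0.0213 mA.
I_C = β·I_B = 50×0.0213 = 1.06 mA.
V_CE = V_CC − I_C·R_C − I_E·R_E = 5 − 1.06×0.56 − 1.08×0.47 = 3.89 V > V_CE(sat), so the active-region assumption holds.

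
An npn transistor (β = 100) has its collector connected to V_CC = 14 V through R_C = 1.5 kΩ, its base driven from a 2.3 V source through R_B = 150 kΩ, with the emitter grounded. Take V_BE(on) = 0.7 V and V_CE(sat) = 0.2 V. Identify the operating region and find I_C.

active; I_C ≈ 1.1 mA

Assume active. Base-emitter loop: I_B = (V_BB − V_BE)/R_B = (2.3 − 0.7)/150 = 0.0107 mA.
I_C = β·I_B = 100×0.0107 = 1.07 mA.
V_CE = V_CC − I_C·R_C = 14 − 1.07×1.5 = 12.4 V > V_CE(sat), so the active-region assumption holds.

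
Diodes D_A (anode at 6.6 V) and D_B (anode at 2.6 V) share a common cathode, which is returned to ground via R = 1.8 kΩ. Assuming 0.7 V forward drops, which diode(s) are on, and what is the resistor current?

Only D_A conducts; I_R ≈ 3.3 mA

Assume both conduct. Then node N would need to be at both 6.6−0.7 = 5.9 V and 2.6−0.7 = 1.9 V, which is impossible.
Assume only D_A conducts: V_N = 6.6 − 0.7 = 5.9 V, so I_R = 5.9/1.8 = 3.28 mA.
Check D_B: its anode-to-cathode voltage is 2.6 − 5.9 = -3.3 V < 0.7 V, so it is off. The assumption is consistent.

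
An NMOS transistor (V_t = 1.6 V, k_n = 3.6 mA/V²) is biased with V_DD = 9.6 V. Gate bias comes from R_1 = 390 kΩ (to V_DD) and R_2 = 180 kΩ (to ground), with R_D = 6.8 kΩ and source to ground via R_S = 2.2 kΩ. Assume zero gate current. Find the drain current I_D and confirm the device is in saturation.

I_D ≈ 0.43 mA

V_G = V_DD·R_2/(R_1+R_2) = 9.6×180/570 = 3.03 V.
Assume saturation: I_D = (k_n/2)(V_GS − V_t)² with V_GS = V_G − I_D·R_S = 3.03 − 2.2·I_D.
Substituting gives 8.71·I_D² − 12.3·I_D + 3.69 = 0, with roots I_D = 0.429 or 0.987 mA.
The root I_D = 0.987 mA gives V_GS = 0.859 V ≤ V_t, so take I_D = 0.429 mA.
Then V_GS = 2.09 V and V_DS = V_DD − I_D(R_D+R_S) = 9.6 − 0.429×9 = 5.74 V.
Saturation requires V_DS ≥ V_GS − V_t = 0.488 V; 5.74 ≥ 0.488 ✓.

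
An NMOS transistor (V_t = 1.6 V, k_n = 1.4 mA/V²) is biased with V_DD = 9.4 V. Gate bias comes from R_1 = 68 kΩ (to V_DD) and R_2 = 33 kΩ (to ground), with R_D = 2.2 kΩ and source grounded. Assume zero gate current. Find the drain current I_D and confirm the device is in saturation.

I_D ≈ 1.5 mA

V_G = V_DD·R_2/(R_1+R_2) = 9.4×33/101 = 3.07 V. With the source grounded, V_GS = V_G = 3.07 V.
Assume saturation: I_D = (k_n/2)(V_GS − V_t)² = (1.4/2)×(3.07 − 1.6)² = 0.7×1.47² = 1.52 mA.
V_DS = V_DD − I_D·R_D = 9.4 − 1.52×2.2 = 6.07 V.
Saturation requires V_DS ≥ V_GS − V_t = 1.47 V; 6.07 ≥ 1.47 ✓.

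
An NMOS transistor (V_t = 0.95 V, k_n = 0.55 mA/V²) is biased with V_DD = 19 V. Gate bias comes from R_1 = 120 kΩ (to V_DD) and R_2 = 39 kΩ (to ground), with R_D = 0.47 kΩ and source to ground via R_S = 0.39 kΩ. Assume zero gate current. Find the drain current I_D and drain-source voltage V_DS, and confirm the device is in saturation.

I_D ≈ 2.2 mA, V_DS ≈ 17 V

V_G = V_DD·R_2/(R_1+R_2) = 19×39/159 = 4.66 V.
Assume saturation: I_D = (k_n/2)(V_GS − V_t)² with V_GS = V_G − I_D·R_S = 4.66 − 0.39·I_D.
Substituting gives 0.0418·I_D² − 1.8·I_D + 3.79 = 0, with roots I_D = 2.22 or 40.7 mA.
The root I_D = 40.7 mA gives V_GS = -11.2 V ≤ V_t, so take I_D = 2.22 mA.
Then V_GS = 3.79 V and V_DS = V_DD − I_D(R_D+R_S) = 19 − 2.22×0.86 = 17.1 V.
Saturation requires V_DS ≥ V_GS − V_t = 2.84 V; 17.1 ≥ 2.84 ✓.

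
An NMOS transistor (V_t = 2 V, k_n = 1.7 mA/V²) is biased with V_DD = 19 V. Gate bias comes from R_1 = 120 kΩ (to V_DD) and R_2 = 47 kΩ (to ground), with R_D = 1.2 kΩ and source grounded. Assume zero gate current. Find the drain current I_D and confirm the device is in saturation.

V_G = V_DD·R_2/(R_1+R_2) = 19×47/167 = 5.35 V. With the source grounded, V_GS = V_G = 5.35 V.
Assume saturation: I_D = (k_n/2)(V_GS − V_t)² = (1.7/2)×(5.35 − 2)² = 0.85×3.35² = 9.52 mA.
V_DS = V_DD − I_D·R_D = 19 − 9.52×1.2 = 7.57 V.
Saturation requires V_DS ≥ V_GS − V_t = 3.35 V; 7.57 ≥ 3.35 ✓.

I_D ≈ 9.5 mA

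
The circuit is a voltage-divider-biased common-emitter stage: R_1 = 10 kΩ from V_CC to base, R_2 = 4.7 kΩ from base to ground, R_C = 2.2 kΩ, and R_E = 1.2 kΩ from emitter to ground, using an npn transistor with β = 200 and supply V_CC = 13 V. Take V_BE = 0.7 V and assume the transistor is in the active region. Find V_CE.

Thevenize the base divider: V_Th = V_CC·R_2/(R_1+R_2) = 13×4.7/14.7 = 4.16 V, R_Th = R_1‖R_2 = 3.2 kΩ.
Base-emitter loop: V_Th = I_B·R_Th + V_BE + (β+1)I_B·R_E, so I_B = (4.16 − 0.7) / (3.2 + 201×1.2) = 0.0141 mA.
I_C = β·I_B = 200×0.0141 = 2.83 mA, and I_E = (β+1)I_B = 2.84 mA.
V_CE = V_CC − I_C·R_C − I_E·R_E = 13 − 2.83×2.2 − 2.84×1.2 = 3.37 V.
V_CE = 3.37 V > 0.2 V confirms active-region operation.

V_CE ≈ 3.4 V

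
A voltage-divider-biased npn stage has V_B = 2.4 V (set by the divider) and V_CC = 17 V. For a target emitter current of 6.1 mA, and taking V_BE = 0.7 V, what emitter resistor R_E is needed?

R_E ≈ 0.28 kΩ

V_E = V_B − V_BE = 2.4 − 0.7 = 1.7 V.
R_E = V_E / I_E = 1.7 / 6.1 = 0.279 kΩ.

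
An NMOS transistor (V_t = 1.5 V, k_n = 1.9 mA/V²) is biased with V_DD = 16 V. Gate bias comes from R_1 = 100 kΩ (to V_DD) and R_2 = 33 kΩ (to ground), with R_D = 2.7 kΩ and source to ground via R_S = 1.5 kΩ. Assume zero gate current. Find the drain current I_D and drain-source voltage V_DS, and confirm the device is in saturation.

V_G = V_DD·R_2/(R_1+R_2) = 16×33/133 = 3.97 V.
Assume saturation: I_D = (k_n/2)(V_GS − V_t)² with V_GS = V_G − I_D·R_S = 3.97 − 1.5·I_D.
Substituting gives 2.14·I_D² − 8.04·I_D + 5.8 = 0, with roots I_D = 0.972 or 2.79 mA.
The root I_D = 2.79 mA gives V_GS = -0.213 V ≤ V_t, so take I_D = 0.972 mA.
Then V_GS = 2.51 V and V_DS = V_DD − I_D(R_D+R_S) = 16 − 0.972×4.2 = 11.9 V.
Saturation requires V_DS ≥ V_GS − V_t = 1.01 V; 11.9 ≥ 1.01 ✓.

I_D ≈ 0.97 mA, V_DS ≈ 12 V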